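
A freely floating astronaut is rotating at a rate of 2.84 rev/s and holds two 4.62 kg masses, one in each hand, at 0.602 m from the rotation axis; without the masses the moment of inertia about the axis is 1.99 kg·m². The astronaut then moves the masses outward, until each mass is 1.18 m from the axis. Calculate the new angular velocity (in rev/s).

Angular momentum about the spin axis is conserved since the torque about it is zero.
I₁ = 1.99 + 2(4.62)(0.602)² = 5.339 kg·m²; I₂ = 1.99 + 2(4.62)(1.18)² = 14.86 kg·m².
ω₂ = I₁ω₁ / I₂ = (5.339)(2.84 rev/s) / (14.86) = 1.021 rev/s.

ω₂ ≈ 1.02 rev/s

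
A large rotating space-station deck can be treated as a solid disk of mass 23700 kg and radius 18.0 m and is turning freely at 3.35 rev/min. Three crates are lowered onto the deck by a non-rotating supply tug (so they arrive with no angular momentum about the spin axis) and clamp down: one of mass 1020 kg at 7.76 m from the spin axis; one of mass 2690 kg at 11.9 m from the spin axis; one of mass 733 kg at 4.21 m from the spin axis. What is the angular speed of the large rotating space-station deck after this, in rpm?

ω_f ≈ 2.99 rpm

The added mass arrives with no angular momentum about the spin axis, and any external torque about the spin axis is negligible, so the system's angular momentum is conserved.
I_p = ½(23700)(18.0)² = 3.839e+06 kg·m².
Added inertia Σmr² = (1020)(7.76)² + (2690)(11.9)² + (733)(4.21)² = 4.553e+05 kg·m²; I_f = 3.839e+06 + 4.553e+05 = 4.295e+06 kg·m².
ω_f = I_p ω_i / I_f = (3.839e+06)(3.35) / 4.295e+06 = 2.995 rpm.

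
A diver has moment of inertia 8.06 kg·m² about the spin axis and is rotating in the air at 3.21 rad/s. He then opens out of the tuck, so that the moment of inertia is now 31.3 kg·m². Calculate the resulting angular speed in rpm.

ω₂ ≈ 7.89 rpm

No external torque acts about the spin axis, so angular momentum is conserved.
ω₂ = I₁ω₁ / I₂ = (8.060)(3.21 rad/s) / (31.30) = 0.8266 rad/s = 7.893 rpm.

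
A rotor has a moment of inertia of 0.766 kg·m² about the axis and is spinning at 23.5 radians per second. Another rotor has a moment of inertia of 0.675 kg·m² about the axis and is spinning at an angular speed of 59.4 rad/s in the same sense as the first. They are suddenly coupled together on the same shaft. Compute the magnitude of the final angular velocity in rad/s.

The coupling torques are internal; angular momentum about the shared axis is conserved.
Taking A's sense as positive: L = (0.7660)(23.5) + (0.6750)(59.4) = 58.10 kg·m²·rad/s.
Combined I = 0.7660 + 0.6750 = 1.441 kg·m².
ω_f = L / I = 58.10 / 1.441 = 40.32 rad/s.

|ω_f| ≈ 40.3 rad/s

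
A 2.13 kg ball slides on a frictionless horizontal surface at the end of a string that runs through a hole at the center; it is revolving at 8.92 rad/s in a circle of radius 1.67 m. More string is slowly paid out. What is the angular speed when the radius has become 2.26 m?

No torque about the axis ⇒ m r₁² ω₁ = m r₂² ω₂.
ω₂ = ω₁ (r₁/r₂)² = (8.92)(1.67/2.26)² = 4.871 rad/s.

ω₂ ≈ 4.87 rad/s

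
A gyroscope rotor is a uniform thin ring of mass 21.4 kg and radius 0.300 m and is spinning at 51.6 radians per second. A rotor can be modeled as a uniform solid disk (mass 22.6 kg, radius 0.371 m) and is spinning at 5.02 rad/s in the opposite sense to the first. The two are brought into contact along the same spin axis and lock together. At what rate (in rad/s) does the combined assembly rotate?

|ω_f| ≈ 26.3 rad/s

No external torque acts about the common axis, so total angular momentum is conserved.
Moments of inertia: I_A = (21.4)(0.300)² = 1.926 kg·m²; I_B = ½(22.6)(0.371)² = 1.555 kg·m².
Taking A's sense as positive: L = (1.926)(51.6) − (1.555)(5.02) = 91.57 kg·m²·rad/s.
Combined I = 1.926 + 1.555 = 3.481 kg·m².
ω_f = L / I = 91.57 / 3.481 = 26.30 rad/s.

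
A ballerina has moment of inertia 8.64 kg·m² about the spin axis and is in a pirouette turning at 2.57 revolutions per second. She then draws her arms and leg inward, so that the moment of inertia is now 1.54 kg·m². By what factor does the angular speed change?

No external torque acts about the spin axis, so angular momentum is conserved.
ω₂/ω₁ = I₁/I₂ = 8.640 / 1.540 = 5.610.

ω₂/ω₁ ≈ 5.61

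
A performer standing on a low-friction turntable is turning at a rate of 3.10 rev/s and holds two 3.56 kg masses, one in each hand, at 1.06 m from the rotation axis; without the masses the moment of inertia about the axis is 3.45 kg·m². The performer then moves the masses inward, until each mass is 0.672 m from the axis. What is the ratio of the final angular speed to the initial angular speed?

ω₂/ω₁ ≈ 1.72

With no external torque about the axis, L is conserved: I₁ω₁ = I₂ω₂.
I₁ = 3.45 + 2(3.56)(1.06)² = 11.45 kg·m²; I₂ = 3.45 + 2(3.56)(0.672)² = 6.665 kg·m².
ω₂/ω₁ = I₁/I₂ = 11.45 / 6.665 = 1.718.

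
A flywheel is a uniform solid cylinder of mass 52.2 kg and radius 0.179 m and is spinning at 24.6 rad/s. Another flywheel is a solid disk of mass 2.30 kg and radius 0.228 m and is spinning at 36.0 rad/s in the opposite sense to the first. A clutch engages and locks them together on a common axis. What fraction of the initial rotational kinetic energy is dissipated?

The coupling torques are internal; angular momentum about the shared axis is conserved.
Moments of inertia: I_A = ½(52.2)(0.179)² = 0.8363 kg·m²; I_B = ½(2.30)(0.228)² = 0.05978 kg·m².
Taking A's sense as positive: L = (0.8363)(24.6) − (0.05978)(36.0) = 18.42 kg·m²·rad/s.
Combined I = 0.8363 + 0.05978 = 0.8961 kg·m².
ω_f = L / I = 18.42 / 0.8961 = 20.56 rad/s.
KE_i = ½ΣIω² = 291.8 J; KE_f = ½(0.8961)(20.56)² = 189.3 J.
Fraction dissipated = (KE_i − KE_f)/KE_i = 0.3511.

fraction ≈ 0.351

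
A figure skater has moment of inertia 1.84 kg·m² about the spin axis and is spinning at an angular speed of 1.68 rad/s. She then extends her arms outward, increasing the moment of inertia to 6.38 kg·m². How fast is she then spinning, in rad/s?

With no external torque about the axis, L is conserved: I₁ω₁ = I₂ω₂.
ω₂ = I₁ω₁ / I₂ = (1.840)(1.68 rad/s) / (6.380) = 0.4845 rad/s.

ω₂ ≈ 0.485 rad/s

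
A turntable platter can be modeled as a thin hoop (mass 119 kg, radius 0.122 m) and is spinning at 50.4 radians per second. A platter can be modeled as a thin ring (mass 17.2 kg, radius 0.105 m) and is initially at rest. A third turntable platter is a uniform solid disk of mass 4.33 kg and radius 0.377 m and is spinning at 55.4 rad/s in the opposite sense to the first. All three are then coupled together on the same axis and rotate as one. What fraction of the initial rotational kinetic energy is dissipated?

fraction ≈ 0.578

The coupling torques are internal; angular momentum about the shared axis is conserved.
Moments of inertia: I_A = (119)(0.122)² = 1.771 kg·m²; I_B = (17.2)(0.105)² = 0.1896 kg·m²; I_C = ½(4.33)(0.377)² = 0.3077 kg·m².
Taking A's sense as positive: L = (1.771)(50.4) − (0.3077)(55.4) = 72.22 kg·m²·rad/s.
Combined I = 1.771 + 0.1896 + 0.3077 = 2.269 kg·m².
ω_f = L / I = 72.22 / 2.269 = 31.84 rad/s.
KE_i = ½ΣIω² = 2722 J; KE_f = ½(2.269)(31.84)² = 1150 J.
Fraction dissipated = (KE_i − KE_f)/KE_i = 0.5776.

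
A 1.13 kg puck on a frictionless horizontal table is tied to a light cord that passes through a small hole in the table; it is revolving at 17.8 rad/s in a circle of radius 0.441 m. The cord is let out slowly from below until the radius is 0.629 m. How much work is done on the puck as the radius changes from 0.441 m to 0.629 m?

The constraining force is radial, so m r² ω about the center is conserved.
ω₂ = ω₁ (r₁/r₂)² = (17.8)(0.441/0.629)² = 8.750 rad/s.
W = ΔKE = ½m(v₂² − v₁²) = -17.70 J.

W ≈ -17.7 J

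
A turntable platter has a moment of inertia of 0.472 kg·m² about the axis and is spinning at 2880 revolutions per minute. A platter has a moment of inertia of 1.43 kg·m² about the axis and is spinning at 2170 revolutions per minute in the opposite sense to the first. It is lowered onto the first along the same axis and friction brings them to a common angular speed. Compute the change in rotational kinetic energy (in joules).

No external torque acts about the common axis, so total angular momentum is conserved.
Taking A's sense as positive: L = (0.4720)(2880) − (1.430)(2170) = -1744 kg·m²·rpm.
Combined I = 0.4720 + 1.430 = 1.902 kg·m².
ω_f = L / I = -1744 / 1.902 = -916.8 rpm.
KE_i = ½ΣIω² = 58390 J; KE_f = ½(1.902)(96.01)² = 8766 J.

ΔKE ≈ -49600 J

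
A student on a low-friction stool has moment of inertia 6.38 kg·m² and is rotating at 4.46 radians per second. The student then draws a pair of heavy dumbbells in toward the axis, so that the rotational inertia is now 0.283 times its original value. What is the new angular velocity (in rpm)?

No external torque acts about the spin axis, so angular momentum is conserved.
I₂ = 0.283 × 6.38 = 1.806 kg·m².
ω₂ = I₁ω₁ / I₂ = (6.380)(4.46 rad/s) / (1.806) = 15.76 rad/s = 150.5 rpm.

ω₂ ≈ 150 rpm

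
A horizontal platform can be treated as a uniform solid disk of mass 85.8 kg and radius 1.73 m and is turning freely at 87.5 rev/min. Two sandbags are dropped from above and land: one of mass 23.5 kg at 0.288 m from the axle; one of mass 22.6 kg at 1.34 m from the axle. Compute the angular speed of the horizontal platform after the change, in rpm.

The added mass arrives with no angular momentum about the axle, and any external torque about the axle is negligible, so the system's angular momentum is conserved.
I_p = ½(85.8)(1.73)² = 128.4 kg·m².
Added inertia Σmr² = (23.5)(0.288)² + (22.6)(1.34)² = 42.53 kg·m²; I_f = 128.4 + 42.53 = 170.9 kg·m².
ω_f = I_p ω_i / I_f = (128.4)(87.5) / 170.9 = 65.73 rpm.

ω_f ≈ 65.7 rpm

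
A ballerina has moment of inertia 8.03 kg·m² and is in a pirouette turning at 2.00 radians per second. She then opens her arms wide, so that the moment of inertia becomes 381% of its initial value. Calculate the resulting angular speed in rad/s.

Angular momentum about the spin axis is conserved since the torque about it is zero.
I₂ = 3.81 × 8.03 = 30.59 kg·m².
ω₂ = I₁ω₁ / I₂ = (8.030)(2.00 rad/s) / (30.59) = 0.5249 rad/s.

ω₂ ≈ 0.525 rad/s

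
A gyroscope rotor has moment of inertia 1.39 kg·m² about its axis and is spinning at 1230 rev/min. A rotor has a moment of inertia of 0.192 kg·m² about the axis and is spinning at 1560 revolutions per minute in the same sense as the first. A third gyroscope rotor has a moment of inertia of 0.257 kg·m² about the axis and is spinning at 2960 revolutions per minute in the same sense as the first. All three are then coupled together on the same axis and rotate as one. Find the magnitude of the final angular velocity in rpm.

|ω_f| ≈ 1510 rpm

No external torque acts about the common axis, so total angular momentum is conserved.
Taking A's sense as positive: L = (1.390)(1230) + (0.1920)(1560) + (0.2570)(2960) = 2770 kg·m²·rpm.
Combined I = 1.390 + 0.1920 + 0.2570 = 1.839 kg·m².
ω_f = L / I = 2770 / 1.839 = 1506 rpm.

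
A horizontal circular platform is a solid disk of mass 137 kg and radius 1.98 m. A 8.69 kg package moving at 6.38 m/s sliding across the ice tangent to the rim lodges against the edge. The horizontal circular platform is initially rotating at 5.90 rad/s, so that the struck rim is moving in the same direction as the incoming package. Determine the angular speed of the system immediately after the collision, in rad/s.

|ω_f| ≈ 5.60 rad/s

About the central axle the impulsive forces during the collision are internal, so angular momentum about that axis is conserved.
I_p = ½(137)(1.98)² = 268.5 kg·m². Taking the sense of the package's angular momentum as positive, L_{package} = m v R = (8.69)(6.38)(1.98) = 109.8 kg·m²/s.
L_i = +I_p ω_p + m v R = +(268.5)(5.90) + 109.8 = 1694 kg·m²/s.
After sticking, I_f = I_p + m R² = 268.5 + (8.69)(1.98)² = 302.6 kg·m².
ω_f = L_i / I_f = 1694 / 302.6 = 5.599 rad/s.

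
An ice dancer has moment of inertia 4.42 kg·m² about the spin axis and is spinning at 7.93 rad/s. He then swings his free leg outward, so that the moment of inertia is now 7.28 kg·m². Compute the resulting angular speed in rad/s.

No external torque acts about the spin axis, so angular momentum is conserved.
ω₂ = I₁ω₁ / I₂ = (4.420)(7.93 rad/s) / (7.280) = 4.815 rad/s.

ω₂ ≈ 4.81 rad/s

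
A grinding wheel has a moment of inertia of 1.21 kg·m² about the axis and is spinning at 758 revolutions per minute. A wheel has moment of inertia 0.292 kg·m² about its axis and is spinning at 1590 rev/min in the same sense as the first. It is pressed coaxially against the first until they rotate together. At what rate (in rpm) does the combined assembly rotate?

No external torque acts about the common axis, so total angular momentum is conserved.
Taking A's sense as positive: L = (1.210)(758) + (0.2920)(1590) = 1381 kg·m²·rpm.
Combined I = 1.210 + 0.2920 = 1.502 kg·m².
ω_f = L / I = 1381 / 1.502 = 919.7 rpm.

|ω_f| ≈ 920 rpm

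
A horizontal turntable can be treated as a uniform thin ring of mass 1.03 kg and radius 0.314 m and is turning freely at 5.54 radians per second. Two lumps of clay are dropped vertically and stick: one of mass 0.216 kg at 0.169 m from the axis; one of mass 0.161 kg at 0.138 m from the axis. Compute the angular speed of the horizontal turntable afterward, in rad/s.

No external torque acts about the axis; L_before = L_after.
I_p = (1.03)(0.314)² = 0.1016 kg·m².
Added inertia Σmr² = (0.216)(0.169)² + (0.161)(0.138)² = 0.009235 kg·m²; I_f = 0.1016 + 0.009235 = 0.1108 kg·m².
ω_f = I_p ω_i / I_f = (0.1016)(5.54) / 0.1108 = 5.078 rad/s.

ω_f ≈ 5.08 rad/s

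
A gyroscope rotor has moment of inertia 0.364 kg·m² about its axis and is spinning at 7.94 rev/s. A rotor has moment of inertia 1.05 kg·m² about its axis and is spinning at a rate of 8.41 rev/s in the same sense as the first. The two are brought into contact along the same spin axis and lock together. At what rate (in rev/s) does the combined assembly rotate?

|ω_f| ≈ 8.29 rev/s

The coupling torques are internal; angular momentum about the shared axis is conserved.
Taking A's sense as positive: L = (0.3640)(7.94) + (1.050)(8.41) = 11.72 kg·m²·rev/s.
Combined I = 0.3640 + 1.050 = 1.414 kg·m².
ω_f = L / I = 11.72 / 1.414 = 8.289 rev/s.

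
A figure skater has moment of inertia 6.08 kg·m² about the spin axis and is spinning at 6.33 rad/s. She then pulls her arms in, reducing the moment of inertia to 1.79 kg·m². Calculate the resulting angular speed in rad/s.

ω₂ ≈ 21.5 rad/s

With no external torque about the axis, L is conserved: I₁ω₁ = I₂ω₂.
ω₂ = I₁ω₁ / I₂ = (6.080)(6.33 rad/s) / (1.790) = 21.50 rad/s.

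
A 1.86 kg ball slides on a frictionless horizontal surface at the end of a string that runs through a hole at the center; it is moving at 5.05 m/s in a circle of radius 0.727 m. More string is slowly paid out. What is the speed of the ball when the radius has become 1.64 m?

The only horizontal force on the mass is along the cord (radial), so it exerts no torque about the hole and angular momentum m v r is conserved.
v₂ = v₁ r₁ / r₂ = (5.05)(0.727) / (1.64) = 2.239 m/s.

v₂ ≈ 2.24 m/s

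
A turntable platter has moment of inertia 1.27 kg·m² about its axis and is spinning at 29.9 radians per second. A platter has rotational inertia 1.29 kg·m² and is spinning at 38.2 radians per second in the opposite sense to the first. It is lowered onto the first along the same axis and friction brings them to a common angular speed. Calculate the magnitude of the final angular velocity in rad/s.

|ω_f| ≈ 4.42 rad/s

No external torque acts about the common axis, so total angular momentum is conserved.
Taking A's sense as positive: L = (1.270)(29.9) − (1.290)(38.2) = -11.31 kg·m²·rad/s.
Combined I = 1.270 + 1.290 = 2.560 kg·m².
ω_f = L / I = -11.31 / 2.560 = -4.416 rad/s.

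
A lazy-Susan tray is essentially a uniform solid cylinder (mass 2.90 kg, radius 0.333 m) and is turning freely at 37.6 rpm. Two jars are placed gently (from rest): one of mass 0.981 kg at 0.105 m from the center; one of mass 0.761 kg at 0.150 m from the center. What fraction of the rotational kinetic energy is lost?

fraction ≈ 0.148

The added mass arrives with no angular momentum about the center, and any external torque about the center is negligible, so the system's angular momentum is conserved.
I_p = ½(2.90)(0.333)² = 0.1608 kg·m².
Added inertia Σmr² = (0.981)(0.105)² + (0.761)(0.150)² = 0.02794 kg·m²; I_f = 0.1608 + 0.02794 = 0.1887 kg·m².
ω_f = I_p ω_i / I_f = (0.1608)(37.6) / 0.1887 = 32.03 rpm.
KE_i = ½(0.1608)(3.937 rad/s)² = 1.246 J; KE_f = ½(0.1887)(3.355)² = 1.062 J.
Fraction lost = 0.1480.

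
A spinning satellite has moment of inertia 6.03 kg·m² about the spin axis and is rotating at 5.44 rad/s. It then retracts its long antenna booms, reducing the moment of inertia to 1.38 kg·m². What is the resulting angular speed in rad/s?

With no external torque about the axis, L is conserved: I₁ω₁ = I₂ω₂.
ω₂ = I₁ω₁ / I₂ = (6.030)(5.44 rad/s) / (1.380) = 23.77 rad/s.

ω₂ ≈ 23.8 rad/s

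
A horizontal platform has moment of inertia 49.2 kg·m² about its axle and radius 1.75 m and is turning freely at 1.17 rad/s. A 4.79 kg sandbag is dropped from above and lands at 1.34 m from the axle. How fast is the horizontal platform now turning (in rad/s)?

No external torque acts about the axle; L_before = L_after.
Added inertia Σmr² = (4.79)(1.34)² = 8.601 kg·m²; I_f = 49.20 + 8.601 = 57.80 kg·m².
ω_f = I_p ω_i / I_f = (49.20)(1.17) / 57.80 = 0.9959 rad/s.

ω_f ≈ 0.996 rad/s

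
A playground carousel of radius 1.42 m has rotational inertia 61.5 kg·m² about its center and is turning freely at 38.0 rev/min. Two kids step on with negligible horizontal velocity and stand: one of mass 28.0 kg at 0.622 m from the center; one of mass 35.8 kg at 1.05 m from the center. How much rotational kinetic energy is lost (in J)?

energy lost ≈ 219 J

The added mass arrives with no angular momentum about the center, and any external torque about the center is negligible, so the system's angular momentum is conserved.
Added inertia Σmr² = (28.0)(0.622)² + (35.8)(1.05)² = 50.30 kg·m²; I_f = 61.50 + 50.30 = 111.8 kg·m².
ω_f = I_p ω_i / I_f = (61.50)(38.0) / 111.8 = 20.90 rpm.
KE_i = ½(61.50)(3.979 rad/s)² = 486.9 J; KE_f = ½(111.8)(2.189)² = 267.9 J.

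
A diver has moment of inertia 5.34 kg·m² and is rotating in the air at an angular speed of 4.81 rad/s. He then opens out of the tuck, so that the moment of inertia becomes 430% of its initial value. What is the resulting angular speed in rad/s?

No external torque acts about the spin axis, so angular momentum is conserved.
I₂ = 4.30 × 5.34 = 22.96 kg·m².
ω₂ = I₁ω₁ / I₂ = (5.340)(4.81 rad/s) / (22.96) = 1.119 rad/s.

ω₂ ≈ 1.12 rad/s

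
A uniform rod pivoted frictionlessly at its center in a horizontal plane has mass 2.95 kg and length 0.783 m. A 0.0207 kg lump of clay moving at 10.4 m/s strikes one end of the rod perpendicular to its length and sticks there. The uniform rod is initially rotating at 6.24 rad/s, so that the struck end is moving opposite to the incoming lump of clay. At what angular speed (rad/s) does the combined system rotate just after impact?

|ω_f| ≈ 5.56 rad/s

About the pivot the impulsive forces during the collision are internal, so angular momentum about that axis is conserved.
I_p = (1/12)(2.95)(0.783)² = 0.1507 kg·m². Taking the sense of the lump of clay's angular momentum as positive, L_{lump} = m v R = (0.0207)(10.4)(0.783/2) = 0.08428 kg·m²/s.
L_i = −I_p ω_p + m v R = −(0.1507)(6.24) + 0.08428 = -0.8562 kg·m²/s.
After sticking, I_f = I_p + m R² = 0.1507 + (0.0207)(0.783/2)² = 0.1539 kg·m².
ω_f = L_i / I_f = -0.8562 / 0.1539 = -5.564 rad/s.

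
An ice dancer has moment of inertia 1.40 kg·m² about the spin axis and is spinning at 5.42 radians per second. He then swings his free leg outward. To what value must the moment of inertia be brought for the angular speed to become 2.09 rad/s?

No external torque acts about the spin axis, so angular momentum is conserved.
I₂ = I₁ω₁ / ω₂ = (1.40)(5.42) / (2.09) = 3.631 kg·m².

I₂ ≈ 3.63 kg·m²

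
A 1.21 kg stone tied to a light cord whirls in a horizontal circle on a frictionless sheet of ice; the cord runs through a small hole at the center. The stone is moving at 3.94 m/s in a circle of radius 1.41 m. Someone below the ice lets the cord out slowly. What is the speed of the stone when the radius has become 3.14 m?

v₂ ≈ 1.77 m/s

The only horizontal force on the mass is along the cord (radial), so it exerts no torque about the hole and angular momentum m v r is conserved.
v₂ = v₁ r₁ / r₂ = (3.94)(1.41) / (3.14) = 1.769 m/s.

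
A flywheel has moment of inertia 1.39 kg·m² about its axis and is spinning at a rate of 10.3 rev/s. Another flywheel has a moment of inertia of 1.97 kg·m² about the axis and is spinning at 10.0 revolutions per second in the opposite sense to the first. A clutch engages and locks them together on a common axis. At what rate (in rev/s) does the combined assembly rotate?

|ω_f| ≈ 1.60 rev/s

The coupling torques are internal; angular momentum about the shared axis is conserved.
Taking A's sense as positive: L = (1.390)(10.3) − (1.970)(10.0) = -5.383 kg·m²·rev/s.
Combined I = 1.390 + 1.970 = 3.360 kg·m².
ω_f = L / I = -5.383 / 3.360 = -1.602 rev/s.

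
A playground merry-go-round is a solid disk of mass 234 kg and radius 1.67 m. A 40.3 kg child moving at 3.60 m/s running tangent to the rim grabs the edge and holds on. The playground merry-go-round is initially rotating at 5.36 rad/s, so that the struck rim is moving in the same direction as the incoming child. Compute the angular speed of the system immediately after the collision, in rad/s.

The axle reaction passes through the axle and exerts no torque about it; angular momentum about the axle is conserved through the impact.
I_p = ½(234)(1.67)² = 326.3 kg·m². Taking the sense of the child's angular momentum as positive, L_{child} = m v R = (40.3)(3.60)(1.67) = 242.3 kg·m²/s.
L_i = +I_p ω_p + m v R = +(326.3)(5.36) + 242.3 = 1991 kg·m²/s.
After sticking, I_f = I_p + m R² = 326.3 + (40.3)(1.67)² = 438.7 kg·m².
ω_f = L_i / I_f = 1991 / 438.7 = 4.539 rad/s.

|ω_f| ≈ 4.54 rad/s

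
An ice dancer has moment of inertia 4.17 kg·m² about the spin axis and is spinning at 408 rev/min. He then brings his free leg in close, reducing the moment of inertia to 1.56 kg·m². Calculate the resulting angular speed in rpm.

ω₂ ≈ 1090 rpm

With no external torque about the axis, L is conserved: I₁ω₁ = I₂ω₂.
ω₂ = I₁ω₁ / I₂ = (4.170)(408 rpm) / (1.560) = 1091 rpm.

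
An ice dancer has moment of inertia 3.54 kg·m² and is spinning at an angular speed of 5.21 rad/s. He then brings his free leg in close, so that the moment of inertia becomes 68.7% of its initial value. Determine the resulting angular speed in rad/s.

ω₂ ≈ 7.58 rad/s

Angular momentum about the spin axis is conserved since the torque about it is zero.
I₂ = 0.687 × 3.54 = 2.432 kg·m².
ω₂ = I₁ω₁ / I₂ = (3.540)(5.21 rad/s) / (2.432) = 7.584 rad/s.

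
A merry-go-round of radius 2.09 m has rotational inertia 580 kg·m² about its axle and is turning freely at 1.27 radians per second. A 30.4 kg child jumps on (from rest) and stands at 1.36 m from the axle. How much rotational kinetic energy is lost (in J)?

energy lost ≈ 41.3 J

The added mass arrives with no angular momentum about the axle, and any external torque about the axle is negligible, so the system's angular momentum is conserved.
Added inertia Σmr² = (30.4)(1.36)² = 56.23 kg·m²; I_f = 580.0 + 56.23 = 636.2 kg·m².
ω_f = I_p ω_i / I_f = (580.0)(1.27) / 636.2 = 1.158 rad/s.
KE_i = ½(580.0)(1.270 rad/s)² = 467.7 J; KE_f = ½(636.2)(1.158)² = 426.4 J.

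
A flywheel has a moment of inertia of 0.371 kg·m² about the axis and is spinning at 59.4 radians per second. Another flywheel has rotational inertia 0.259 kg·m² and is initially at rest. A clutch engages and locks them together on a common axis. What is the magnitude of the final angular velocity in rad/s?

No external torque acts about the common axis, so total angular momentum is conserved.
Taking A's sense as positive: L = (0.3710)(59.4) = 22.04 kg·m²·rad/s.
Combined I = 0.3710 + 0.2590 = 0.6300 kg·m².
ω_f = L / I = 22.04 / 0.6300 = 34.98 rad/s.

|ω_f| ≈ 35.0 rad/s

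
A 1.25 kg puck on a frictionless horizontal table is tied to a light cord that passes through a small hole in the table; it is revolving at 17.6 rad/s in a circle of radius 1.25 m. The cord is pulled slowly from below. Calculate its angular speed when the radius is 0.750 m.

No torque about the axis ⇒ m r₁² ω₁ = m r₂² ω₂.
ω₂ = ω₁ (r₁/r₂)² = (17.6)(1.25/0.750)² = 48.89 rad/s.

ω₂ ≈ 48.9 rad/s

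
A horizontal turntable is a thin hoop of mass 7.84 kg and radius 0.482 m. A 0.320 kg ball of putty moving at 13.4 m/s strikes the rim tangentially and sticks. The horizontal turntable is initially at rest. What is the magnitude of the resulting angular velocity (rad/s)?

About the axle the impulsive forces during the collision are internal, so angular momentum about that axis is conserved.
I_p = (7.84)(0.482)² = 1.821 kg·m². Taking the sense of the ball of putty's angular momentum as positive, L_{ball} = m v R = (0.320)(13.4)(0.482) = 2.067 kg·m²/s.
L_i = 0 + 2.067 = 2.067 kg·m²/s.
After sticking, I_f = I_p + m R² = 1.821 + (0.320)(0.482)² = 1.896 kg·m².
ω_f = L_i / I_f = 2.067 / 1.896 = 1.090 rad/s.

|ω_f| ≈ 1.09 rad/s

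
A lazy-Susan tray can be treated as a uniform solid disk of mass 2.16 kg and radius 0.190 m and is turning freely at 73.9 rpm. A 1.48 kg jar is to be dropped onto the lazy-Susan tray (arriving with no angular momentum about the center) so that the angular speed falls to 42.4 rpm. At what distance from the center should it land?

r ≈ 0.140 m

The added mass arrives with no angular momentum about the center, and any external torque about the center is negligible, so the system's angular momentum is conserved.
I_p = ½(2.16)(0.190)² = 0.03899 kg·m².
I_p ω_i = (I_p + m r²) ω_f ⇒ m r² = I_p(ω_i/ω_f − 1) = 0.03899(73.9/42.4 − 1) = 0.02897 kg·m².
r = √(0.02897/1.48) = 0.1399 m.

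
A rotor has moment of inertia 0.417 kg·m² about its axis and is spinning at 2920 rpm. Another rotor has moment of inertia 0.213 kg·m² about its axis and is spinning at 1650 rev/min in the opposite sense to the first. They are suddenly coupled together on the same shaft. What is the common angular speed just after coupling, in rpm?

No external torque acts about the common axis, so total angular momentum is conserved.
Taking A's sense as positive: L = (0.4170)(2920) − (0.2130)(1650) = 866.2 kg·m²·rpm.
Combined I = 0.4170 + 0.2130 = 0.6300 kg·m².
ω_f = L / I = 866.2 / 0.6300 = 1375 rpm.

|ω_f| ≈ 1370 rpm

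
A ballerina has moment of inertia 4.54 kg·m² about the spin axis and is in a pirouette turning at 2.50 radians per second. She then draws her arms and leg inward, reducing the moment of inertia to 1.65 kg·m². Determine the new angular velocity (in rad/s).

Angular momentum about the spin axis is conserved since the torque about it is zero.
ω₂ = I₁ω₁ / I₂ = (4.540)(2.50 rad/s) / (1.650) = 6.879 rad/s.

ω₂ ≈ 6.88 rad/s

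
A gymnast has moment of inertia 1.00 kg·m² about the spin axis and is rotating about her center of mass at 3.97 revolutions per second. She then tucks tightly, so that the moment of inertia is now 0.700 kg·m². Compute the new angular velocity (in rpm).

ω₂ ≈ 340 rpm

Angular momentum about the spin axis is conserved since the torque about it is zero.
ω₂ = I₁ω₁ / I₂ = (1.000)(3.97 rev/s) / (0.7000) = 5.671 rev/s = 340.3 rpm.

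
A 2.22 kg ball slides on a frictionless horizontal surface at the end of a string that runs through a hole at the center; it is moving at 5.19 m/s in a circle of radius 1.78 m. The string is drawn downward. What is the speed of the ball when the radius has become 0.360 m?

Central (radial) force ⇒ zero torque about the center ⇒ m v r is constant.
v₂ = v₁ r₁ / r₂ = (5.19)(1.78) / (0.360) = 25.66 m/s.

v₂ ≈ 25.7 m/s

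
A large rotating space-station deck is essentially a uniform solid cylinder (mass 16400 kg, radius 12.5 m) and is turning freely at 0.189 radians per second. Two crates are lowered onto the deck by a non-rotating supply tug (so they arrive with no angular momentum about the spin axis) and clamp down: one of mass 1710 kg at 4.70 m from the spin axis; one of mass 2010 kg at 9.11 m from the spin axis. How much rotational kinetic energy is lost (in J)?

No external torque acts about the spin axis; L_before = L_after.
I_p = ½(16400)(12.5)² = 1.281e+06 kg·m².
Added inertia Σmr² = (1710)(4.70)² + (2010)(9.11)² = 2.046e+05 kg·m²; I_f = 1.281e+06 + 2.046e+05 = 1.486e+06 kg·m².
ω_f = I_p ω_i / I_f = (1.281e+06)(0.189) / 1.486e+06 = 0.1630 rad/s.
KE_i = ½(1.281e+06)(0.1890 rad/s)² = 22880 J; KE_f = ½(1.486e+06)(0.1630)² = 19730 J.

energy lost ≈ 3150 J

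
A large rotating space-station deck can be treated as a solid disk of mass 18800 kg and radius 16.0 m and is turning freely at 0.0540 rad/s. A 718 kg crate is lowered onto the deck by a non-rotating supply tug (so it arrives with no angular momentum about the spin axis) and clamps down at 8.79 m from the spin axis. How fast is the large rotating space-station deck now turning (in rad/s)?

ω_f ≈ 0.0528 rad/s

The added mass arrives with no angular momentum about the spin axis, and any external torque about the spin axis is negligible, so the system's angular momentum is conserved.
I_p = ½(18800)(16.0)² = 2.406e+06 kg·m².
Added inertia Σmr² = (718)(8.79)² = 55480 kg·m²; I_f = 2.406e+06 + 55480 = 2.462e+06 kg·m².
ω_f = I_p ω_i / I_f = (2.406e+06)(0.0540) / 2.462e+06 = 0.05278 rad/s.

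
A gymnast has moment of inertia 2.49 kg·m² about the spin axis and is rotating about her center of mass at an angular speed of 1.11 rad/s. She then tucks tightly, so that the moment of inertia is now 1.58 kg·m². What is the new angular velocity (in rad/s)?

ω₂ ≈ 1.75 rad/s

With no external torque about the axis, L is conserved: I₁ω₁ = I₂ω₂.
ω₂ = I₁ω₁ / I₂ = (2.490)(1.11 rad/s) / (1.580) = 1.749 rad/s.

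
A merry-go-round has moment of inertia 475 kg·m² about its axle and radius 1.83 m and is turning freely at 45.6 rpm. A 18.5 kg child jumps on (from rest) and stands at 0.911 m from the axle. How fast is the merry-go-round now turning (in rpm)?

ω_f ≈ 44.2 rpm

The added mass arrives with no angular momentum about the axle, and any external torque about the axle is negligible, so the system's angular momentum is conserved.
Added inertia Σmr² = (18.5)(0.911)² = 15.35 kg·m²; I_f = 475.0 + 15.35 = 490.4 kg·m².
ω_f = I_p ω_i / I_f = (475.0)(45.6) / 490.4 = 44.17 rpm.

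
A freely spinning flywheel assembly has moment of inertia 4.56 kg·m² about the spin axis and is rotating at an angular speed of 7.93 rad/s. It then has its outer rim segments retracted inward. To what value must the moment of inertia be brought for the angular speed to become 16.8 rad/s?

Angular momentum about the spin axis is conserved since the torque about it is zero.
I₂ = I₁ω₁ / ω₂ = (4.56)(7.93) / (16.8) = 2.152 kg·m².

I₂ ≈ 2.15 kg·m²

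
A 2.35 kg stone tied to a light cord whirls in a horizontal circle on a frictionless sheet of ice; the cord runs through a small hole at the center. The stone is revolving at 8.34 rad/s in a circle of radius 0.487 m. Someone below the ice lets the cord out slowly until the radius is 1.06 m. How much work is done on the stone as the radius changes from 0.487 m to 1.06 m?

No torque about the axis ⇒ m r₁² ω₁ = m r₂² ω₂.
ω₂ = ω₁ (r₁/r₂)² = (8.34)(0.487/1.06)² = 1.760 rad/s.
W = ΔKE = ½m(v₂² − v₁²) = -15.29 J.

W ≈ -15.3 J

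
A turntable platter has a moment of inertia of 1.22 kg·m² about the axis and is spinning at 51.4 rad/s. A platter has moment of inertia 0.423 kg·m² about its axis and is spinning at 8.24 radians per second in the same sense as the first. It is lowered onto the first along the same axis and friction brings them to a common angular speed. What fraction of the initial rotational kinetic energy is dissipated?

No external torque acts about the common axis, so total angular momentum is conserved.
Taking A's sense as positive: L = (1.220)(51.4) + (0.4230)(8.24) = 66.19 kg·m²·rad/s.
Combined I = 1.220 + 0.4230 = 1.643 kg·m².
ω_f = L / I = 66.19 / 1.643 = 40.29 rad/s.
KE_i = ½ΣIω² = 1626 J; KE_f = ½(1.643)(40.29)² = 1333 J.
Fraction dissipated = (KE_i − KE_f)/KE_i = 0.1799.

fraction ≈ 0.180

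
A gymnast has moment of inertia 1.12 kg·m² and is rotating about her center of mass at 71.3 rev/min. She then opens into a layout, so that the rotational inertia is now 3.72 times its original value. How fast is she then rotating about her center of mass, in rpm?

With no external torque about the axis, L is conserved: I₁ω₁ = I₂ω₂.
I₂ = 3.72 × 1.12 = 4.166 kg·m².
ω₂ = I₁ω₁ / I₂ = (1.120)(71.3 rpm) / (4.166) = 19.17 rpm.

ω₂ ≈ 19.2 rpm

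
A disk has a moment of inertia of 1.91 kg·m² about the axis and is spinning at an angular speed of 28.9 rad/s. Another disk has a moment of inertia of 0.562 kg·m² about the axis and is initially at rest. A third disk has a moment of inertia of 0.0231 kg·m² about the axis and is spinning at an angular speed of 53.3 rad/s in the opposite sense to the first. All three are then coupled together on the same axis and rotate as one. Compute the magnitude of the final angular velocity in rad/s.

|ω_f| ≈ 21.6 rad/s

No external torque acts about the common axis, so total angular momentum is conserved.
Taking A's sense as positive: L = (1.910)(28.9) − (0.02310)(53.3) = 53.97 kg·m²·rad/s.
Combined I = 1.910 + 0.5620 + 0.02310 = 2.495 kg·m².
ω_f = L / I = 53.97 / 2.495 = 21.63 rad/s.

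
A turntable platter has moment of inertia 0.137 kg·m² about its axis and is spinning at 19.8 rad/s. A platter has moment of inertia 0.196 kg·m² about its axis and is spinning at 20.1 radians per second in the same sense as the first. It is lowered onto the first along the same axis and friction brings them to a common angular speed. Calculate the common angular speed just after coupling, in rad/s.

No external torque acts about the common axis, so total angular momentum is conserved.
Taking A's sense as positive: L = (0.1370)(19.8) + (0.1960)(20.1) = 6.652 kg·m²·rad/s.
Combined I = 0.1370 + 0.1960 = 0.3330 kg·m².
ω_f = L / I = 6.652 / 0.3330 = 19.98 rad/s.

|ω_f| ≈ 20.0 rad/s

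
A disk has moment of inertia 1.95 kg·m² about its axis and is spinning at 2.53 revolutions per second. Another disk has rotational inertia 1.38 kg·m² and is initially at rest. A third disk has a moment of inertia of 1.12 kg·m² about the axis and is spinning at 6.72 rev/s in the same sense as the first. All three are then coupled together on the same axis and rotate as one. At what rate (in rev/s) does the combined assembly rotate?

|ω_f| ≈ 2.80 rev/s

The coupling torques are internal; angular momentum about the shared axis is conserved.
Taking A's sense as positive: L = (1.950)(2.53) + (1.120)(6.72) = 12.46 kg·m²·rev/s.
Combined I = 1.950 + 1.380 + 1.120 = 4.450 kg·m².
ω_f = L / I = 12.46 / 4.450 = 2.800 rev/s.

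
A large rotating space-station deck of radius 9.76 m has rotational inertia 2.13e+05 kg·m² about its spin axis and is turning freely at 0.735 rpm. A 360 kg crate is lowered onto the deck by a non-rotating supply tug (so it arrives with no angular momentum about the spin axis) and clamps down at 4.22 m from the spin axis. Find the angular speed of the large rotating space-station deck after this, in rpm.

ω_f ≈ 0.714 rpm

The added mass arrives with no angular momentum about the spin axis, and any external torque about the spin axis is negligible, so the system's angular momentum is conserved.
Added inertia Σmr² = (360)(4.22)² = 6411 kg·m²; I_f = 2.130e+05 + 6411 = 2.194e+05 kg·m².
ω_f = I_p ω_i / I_f = (2.130e+05)(0.735) / 2.194e+05 = 0.7135 rpm.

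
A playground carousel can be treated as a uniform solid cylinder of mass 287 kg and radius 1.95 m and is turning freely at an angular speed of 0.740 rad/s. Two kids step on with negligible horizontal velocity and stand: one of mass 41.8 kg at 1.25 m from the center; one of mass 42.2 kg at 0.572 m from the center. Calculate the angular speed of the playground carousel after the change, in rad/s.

ω_f ≈ 0.646 rad/s

No external torque acts about the center; L_before = L_after.
I_p = ½(287)(1.95)² = 545.7 kg·m².
Added inertia Σmr² = (41.8)(1.25)² + (42.2)(0.572)² = 79.12 kg·m²; I_f = 545.7 + 79.12 = 624.8 kg·m².
ω_f = I_p ω_i / I_f = (545.7)(0.740) / 624.8 = 0.6463 rad/s.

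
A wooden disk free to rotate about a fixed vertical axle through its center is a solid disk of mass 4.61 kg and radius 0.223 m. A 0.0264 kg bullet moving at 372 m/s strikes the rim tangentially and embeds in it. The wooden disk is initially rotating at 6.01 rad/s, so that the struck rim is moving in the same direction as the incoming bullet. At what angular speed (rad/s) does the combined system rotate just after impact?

|ω_f| ≈ 24.8 rad/s

About the axle the impulsive forces during the collision are internal, so angular momentum about that axis is conserved.
I_p = ½(4.61)(0.223)² = 0.1146 kg·m². Taking the sense of the bullet's angular momentum as positive, L_{bullet} = m v R = (0.0264)(372)(0.223) = 2.190 kg·m²/s.
L_i = +I_p ω_p + m v R = +(0.1146)(6.01) + 2.190 = 2.879 kg·m²/s.
After sticking, I_f = I_p + m R² = 0.1146 + (0.0264)(0.223)² = 0.1159 kg·m².
ω_f = L_i / I_f = 2.879 / 0.1159 = 24.83 rad/s.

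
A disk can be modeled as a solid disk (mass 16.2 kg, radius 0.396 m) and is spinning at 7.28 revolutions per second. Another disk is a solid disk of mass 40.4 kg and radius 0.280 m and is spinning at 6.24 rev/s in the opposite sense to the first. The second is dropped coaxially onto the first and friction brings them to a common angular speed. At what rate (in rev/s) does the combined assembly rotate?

The coupling torques are internal; angular momentum about the shared axis is conserved.
Moments of inertia: I_A = ½(16.2)(0.396)² = 1.270 kg·m²; I_B = ½(40.4)(0.280)² = 1.584 kg·m².
Taking A's sense as positive: L = (1.270)(7.28) − (1.584)(6.24) = -0.6350 kg·m²·rev/s.
Combined I = 1.270 + 1.584 = 2.854 kg·m².
ω_f = L / I = -0.6350 / 2.854 = -0.2225 rev/s.

|ω_f| ≈ 0.223 rev/s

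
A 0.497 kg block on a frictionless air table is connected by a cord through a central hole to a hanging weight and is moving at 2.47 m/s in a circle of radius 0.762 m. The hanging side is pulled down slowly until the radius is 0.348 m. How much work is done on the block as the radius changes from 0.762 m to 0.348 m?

W ≈ 5.75 J

Central (radial) force ⇒ zero torque about the center ⇒ m v r is constant.
v₂ = v₁ r₁ / r₂ = (2.47)(0.762) / (0.348) = 5.408 m/s.
W = ΔKE = ½m(v₂² − v₁²) = 5.753 J.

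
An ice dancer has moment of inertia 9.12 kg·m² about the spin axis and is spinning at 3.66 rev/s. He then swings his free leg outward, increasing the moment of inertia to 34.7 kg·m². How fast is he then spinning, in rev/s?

ω₂ ≈ 0.962 rev/s

With no external torque about the axis, L is conserved: I₁ω₁ = I₂ω₂.
ω₂ = I₁ω₁ / I₂ = (9.120)(3.66 rev/s) / (34.70) = 0.9619 rev/s.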